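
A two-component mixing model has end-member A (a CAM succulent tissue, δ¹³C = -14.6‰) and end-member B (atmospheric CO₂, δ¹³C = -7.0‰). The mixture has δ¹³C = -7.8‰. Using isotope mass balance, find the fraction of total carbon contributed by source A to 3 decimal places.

0.105

δ_mix = f_A·δ_A + (1 − f_A)·δ_B  ⇒  f_A = (δ_mix − δ_B)/(δ_A − δ_B)
f_A = (-7.8 − (-7.0)) / (-14.6 − (-7.0))
f_A = -0.8 / -7.6 = 0.1053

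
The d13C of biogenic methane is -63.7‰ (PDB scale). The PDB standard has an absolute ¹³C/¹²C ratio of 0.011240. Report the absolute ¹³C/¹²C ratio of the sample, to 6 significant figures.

0.0105240

R_sample = R_standard × (d13C/1000 + 1)
R_sample = 0.011240 × (-63.7/1000 + 1) = 0.011240 × 0.936300
R_sample = 0.0105240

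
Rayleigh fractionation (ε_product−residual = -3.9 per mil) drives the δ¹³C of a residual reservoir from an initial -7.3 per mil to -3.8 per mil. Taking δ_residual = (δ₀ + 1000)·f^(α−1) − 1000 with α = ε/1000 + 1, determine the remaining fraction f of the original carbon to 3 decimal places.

0.406

α − 1 = ε/1000 = -0.0039
(δ_res + 1000)/(δ₀ + 1000) = (-3.8 + 1000)/(-7.3 + 1000) = 996.2/992.7 = 1.003526
f = 1.003526^(1/-0.0039) = exp(ln(1.003526)/-0.0039) = exp(0.00352/-0.0039)
f = exp(-0.9024) = 0.4056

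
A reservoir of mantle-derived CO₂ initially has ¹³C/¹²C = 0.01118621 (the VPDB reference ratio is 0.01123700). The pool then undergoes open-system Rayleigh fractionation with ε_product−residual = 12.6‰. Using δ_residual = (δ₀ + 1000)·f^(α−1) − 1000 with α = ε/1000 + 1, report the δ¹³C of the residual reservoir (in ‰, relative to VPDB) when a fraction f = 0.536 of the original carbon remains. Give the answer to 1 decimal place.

-12.3‰

δ₀ = (0.01118621/0.01123700 − 1)×1000 = (0.995480 − 1)×1000 = -4.520‰
α − 1 = ε/1000 = 0.0126
f^(α−1) = 0.536^(0.0126) = 0.992173
δ_res = (-4.520 + 1000) × 0.992173 − 1000 = 987.689 − 1000 = -12.31‰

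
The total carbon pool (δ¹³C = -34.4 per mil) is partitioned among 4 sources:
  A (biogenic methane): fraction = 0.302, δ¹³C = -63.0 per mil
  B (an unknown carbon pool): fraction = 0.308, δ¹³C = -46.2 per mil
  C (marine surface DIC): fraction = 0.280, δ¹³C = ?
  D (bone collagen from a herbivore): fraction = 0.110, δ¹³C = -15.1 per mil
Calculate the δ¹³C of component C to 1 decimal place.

Isotope mass balance: δ_bulk = Σ fᵢ·δᵢ.
-34.4 = 0.302×(-63.0) + 0.308×(-46.2) + 0.280×δ_C + 0.110×(-15.1)
0.280·δ_C = -34.4 − (-34.917) = 0.517
δ_C = 0.517 / 0.280 = 1.85 per mil

1.8 per mil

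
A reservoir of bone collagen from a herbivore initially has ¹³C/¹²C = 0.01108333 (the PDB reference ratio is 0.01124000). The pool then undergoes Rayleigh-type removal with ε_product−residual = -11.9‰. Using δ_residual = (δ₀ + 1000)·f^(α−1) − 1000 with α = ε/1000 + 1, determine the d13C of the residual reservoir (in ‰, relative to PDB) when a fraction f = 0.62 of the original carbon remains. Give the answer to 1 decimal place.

δ₀ = (0.01108333/0.01124000 − 1)×1000 = (0.986061 − 1)×1000 = -13.939‰
α − 1 = ε/1000 = -0.0119
f^(α−1) = 0.62^(-0.0119) = 1.005705
δ_res = (-13.939 + 1000) × 1.005705 − 1000 = 991.687 − 1000 = -8.31‰

-8.3‰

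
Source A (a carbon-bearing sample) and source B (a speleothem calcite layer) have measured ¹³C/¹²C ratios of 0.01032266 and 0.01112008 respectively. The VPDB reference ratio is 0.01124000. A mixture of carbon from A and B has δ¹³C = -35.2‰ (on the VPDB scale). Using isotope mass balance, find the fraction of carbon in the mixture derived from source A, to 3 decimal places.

δ_A = (0.01032266/0.01124000 − 1)×1000 = (0.918386 − 1)×1000 = -81.614‰
δ_B = (0.01112008/0.01124000 − 1)×1000 = (0.989331 − 1)×1000 = -10.669‰
f_A = (δ_mix − δ_B)/(δ_A − δ_B) = (-35.2 − (-10.669))/(-81.614 − (-10.669))
f_A = -24.531 / -70.945 = 0.3458

0.346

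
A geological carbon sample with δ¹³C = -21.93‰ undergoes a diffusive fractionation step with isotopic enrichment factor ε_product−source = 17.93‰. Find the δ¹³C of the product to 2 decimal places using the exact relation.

To first order, δ_product ≈ δ_source + ε = -4.00‰.
Exactly, δ_product = (δ_source + 1000)·(ε/1000 + 1) − 1000.
δ_product = (-21.93 + 1000) × (17.93/1000 + 1) − 1000
δ_product = -4.393‰

-4.39‰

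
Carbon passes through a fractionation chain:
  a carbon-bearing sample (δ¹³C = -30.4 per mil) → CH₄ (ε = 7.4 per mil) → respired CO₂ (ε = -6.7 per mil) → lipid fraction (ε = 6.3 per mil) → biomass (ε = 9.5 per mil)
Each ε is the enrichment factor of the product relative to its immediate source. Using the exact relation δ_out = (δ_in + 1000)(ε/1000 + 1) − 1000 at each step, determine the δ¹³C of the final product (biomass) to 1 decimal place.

-14.4 per mil

step 1: δ = (-30.40 + 1000)·(7.4/1000 + 1) − 1000 = -23.22 per mil
step 2: δ = (-23.22 + 1000)·(-6.7/1000 + 1) − 1000 = -29.77 per mil
step 3: δ = (-29.77 + 1000)·(6.3/1000 + 1) − 1000 = -23.66 per mil
step 4: δ = (-23.66 + 1000)·(9.5/1000 + 1) − 1000 = -14.38 per mil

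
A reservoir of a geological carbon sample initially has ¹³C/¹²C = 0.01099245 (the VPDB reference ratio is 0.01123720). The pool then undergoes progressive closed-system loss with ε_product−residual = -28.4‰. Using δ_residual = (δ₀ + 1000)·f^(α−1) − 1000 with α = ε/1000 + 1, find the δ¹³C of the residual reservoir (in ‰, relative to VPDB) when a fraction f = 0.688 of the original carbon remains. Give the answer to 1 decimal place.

-11.3‰

δ₀ = (0.01099245/0.01123720 − 1)×1000 = (0.978220 − 1)×1000 = -21.780‰
α − 1 = ε/1000 = -0.0284
f^(α−1) = 0.688^(-0.0284) = 1.010677
δ_res = (-21.780 + 1000) × 1.010677 − 1000 = 988.664 − 1000 = -11.34‰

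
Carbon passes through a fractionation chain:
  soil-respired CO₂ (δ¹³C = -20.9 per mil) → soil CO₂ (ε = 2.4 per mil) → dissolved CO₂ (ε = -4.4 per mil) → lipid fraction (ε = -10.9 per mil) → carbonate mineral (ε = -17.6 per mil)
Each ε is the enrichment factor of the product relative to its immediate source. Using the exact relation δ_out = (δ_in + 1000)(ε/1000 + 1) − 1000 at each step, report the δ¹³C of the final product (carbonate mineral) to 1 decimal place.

step 1: δ = (-20.90 + 1000)·(2.4/1000 + 1) − 1000 = -18.55 per mil
step 2: δ = (-18.55 + 1000)·(-4.4/1000 + 1) − 1000 = -22.87 per mil
step 3: δ = (-22.87 + 1000)·(-10.9/1000 + 1) − 1000 = -33.52 per mil
step 4: δ = (-33.52 + 1000)·(-17.6/1000 + 1) − 1000 = -50.53 per mil

-50.5 per mil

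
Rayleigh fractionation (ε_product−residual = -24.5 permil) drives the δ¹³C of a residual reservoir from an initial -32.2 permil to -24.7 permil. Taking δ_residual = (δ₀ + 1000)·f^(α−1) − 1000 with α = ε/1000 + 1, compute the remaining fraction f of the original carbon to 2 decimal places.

0.73

α − 1 = ε/1000 = -0.0245
(δ_res + 1000)/(δ₀ + 1000) = (-24.7 + 1000)/(-32.2 + 1000) = 975.3/967.8 = 1.007750
f = 1.007750^(1/-0.0245) = exp(ln(1.007750)/-0.0245) = exp(0.00772/-0.0245)
f = exp(-0.3151) = 0.7297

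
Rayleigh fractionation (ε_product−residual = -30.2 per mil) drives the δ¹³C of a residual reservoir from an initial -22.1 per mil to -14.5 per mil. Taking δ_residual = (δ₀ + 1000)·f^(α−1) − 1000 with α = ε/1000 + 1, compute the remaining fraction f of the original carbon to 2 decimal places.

0.77

α − 1 = ε/1000 = -0.0302
(δ_res + 1000)/(δ₀ + 1000) = (-14.5 + 1000)/(-22.1 + 1000) = 985.5/977.9 = 1.007772
f = 1.007772^(1/-0.0302) = exp(ln(1.007772)/-0.0302) = exp(0.00774/-0.0302)
f = exp(-0.2563) = 0.7739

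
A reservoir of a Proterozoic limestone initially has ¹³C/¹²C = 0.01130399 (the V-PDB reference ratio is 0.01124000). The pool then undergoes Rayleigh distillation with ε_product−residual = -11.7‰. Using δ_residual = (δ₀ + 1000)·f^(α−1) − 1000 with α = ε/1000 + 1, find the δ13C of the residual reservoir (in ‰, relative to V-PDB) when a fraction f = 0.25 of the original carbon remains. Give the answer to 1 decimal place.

22.1‰

δ₀ = (0.01130399/0.01124000 − 1)×1000 = (1.005693 − 1)×1000 = 5.693‰
α − 1 = ε/1000 = -0.0117
f^(α−1) = 0.25^(-0.0117) = 1.016352
δ_res = (5.693 + 1000) × 1.016352 − 1000 = 1022.138 − 1000 = 22.14‰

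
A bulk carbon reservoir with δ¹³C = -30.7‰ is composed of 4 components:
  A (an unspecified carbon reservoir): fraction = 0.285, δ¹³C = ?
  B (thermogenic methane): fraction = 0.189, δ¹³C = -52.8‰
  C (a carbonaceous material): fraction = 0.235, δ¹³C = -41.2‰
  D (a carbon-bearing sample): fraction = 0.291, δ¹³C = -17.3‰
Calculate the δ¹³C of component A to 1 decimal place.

Isotope mass balance: δ_bulk = Σ fᵢ·δᵢ.
-30.7 = 0.285×δ_A + 0.189×(-52.8) + 0.235×(-41.2) + 0.291×(-17.3)
0.285·δ_A = -30.7 − (-24.695) = -6.005
δ_A = -6.005 / 0.285 = -21.07‰

-21.1‰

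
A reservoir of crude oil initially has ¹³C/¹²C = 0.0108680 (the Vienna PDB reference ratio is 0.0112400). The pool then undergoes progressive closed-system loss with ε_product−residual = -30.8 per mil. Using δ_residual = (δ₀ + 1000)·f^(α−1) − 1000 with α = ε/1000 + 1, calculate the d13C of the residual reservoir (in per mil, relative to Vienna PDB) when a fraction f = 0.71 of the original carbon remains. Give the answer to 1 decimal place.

-22.8 per mil

δ₀ = (0.0108680/0.0112400 − 1)×1000 = (0.966904 − 1)×1000 = -33.096 per mil
α − 1 = ε/1000 = -0.0308
f^(α−1) = 0.71^(-0.0308) = 1.010605
δ_res = (-33.096 + 1000) × 1.010605 − 1000 = 977.157 − 1000 = -22.84 per mil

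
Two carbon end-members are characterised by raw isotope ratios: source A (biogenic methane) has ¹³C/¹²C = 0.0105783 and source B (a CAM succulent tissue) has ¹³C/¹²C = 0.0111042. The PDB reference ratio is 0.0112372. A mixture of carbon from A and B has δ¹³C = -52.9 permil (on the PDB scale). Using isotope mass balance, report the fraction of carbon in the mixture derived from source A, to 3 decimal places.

δ_A = (0.0105783/0.0112372 − 1)×1000 = (0.941364 − 1)×1000 = -58.636 permil
δ_B = (0.0111042/0.0112372 − 1)×1000 = (0.988164 − 1)×1000 = -11.836 permil
f_A = (δ_mix − δ_B)/(δ_A − δ_B) = (-52.9 − (-11.836))/(-58.636 − (-11.836))
f_A = -41.064 / -46.800 = 0.8774

0.877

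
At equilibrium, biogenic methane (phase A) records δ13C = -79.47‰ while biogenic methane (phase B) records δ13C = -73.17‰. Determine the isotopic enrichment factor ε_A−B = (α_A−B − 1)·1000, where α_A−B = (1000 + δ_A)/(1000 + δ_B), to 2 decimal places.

-6.80‰

α_A−B = (1000 + -79.47) / (1000 + -73.17) = 920.53 / 926.83 = 0.993203
ε_A−B = (0.993203 − 1) × 1000 = -6.797‰
(The approximation ε ≈ δ_A − δ_B would give -6.30‰.)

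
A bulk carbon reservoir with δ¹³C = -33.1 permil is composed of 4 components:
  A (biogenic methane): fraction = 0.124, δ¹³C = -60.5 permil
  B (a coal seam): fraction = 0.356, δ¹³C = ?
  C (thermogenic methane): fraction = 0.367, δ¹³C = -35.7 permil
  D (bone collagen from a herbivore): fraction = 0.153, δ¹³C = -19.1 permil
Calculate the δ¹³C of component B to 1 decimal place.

Isotope mass balance: δ_bulk = Σ fᵢ·δᵢ.
-33.1 = 0.124×(-60.5) + 0.356×δ_B + 0.367×(-35.7) + 0.153×(-19.1)
0.356·δ_B = -33.1 − (-23.526) = -9.574
δ_B = -9.574 / 0.356 = -26.89 permil

-26.9 permil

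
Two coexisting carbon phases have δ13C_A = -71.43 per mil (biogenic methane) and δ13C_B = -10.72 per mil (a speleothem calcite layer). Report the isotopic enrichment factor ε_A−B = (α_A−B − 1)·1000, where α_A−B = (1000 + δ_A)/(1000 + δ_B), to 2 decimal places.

α_A−B = (1000 + -71.43) / (1000 + -10.72) = 928.57 / 989.28 = 0.938632
ε_A−B = (0.938632 − 1) × 1000 = -61.368 per mil
(The approximation ε ≈ δ_A − δ_B would give -60.71 per mil.)

-61.37 per mil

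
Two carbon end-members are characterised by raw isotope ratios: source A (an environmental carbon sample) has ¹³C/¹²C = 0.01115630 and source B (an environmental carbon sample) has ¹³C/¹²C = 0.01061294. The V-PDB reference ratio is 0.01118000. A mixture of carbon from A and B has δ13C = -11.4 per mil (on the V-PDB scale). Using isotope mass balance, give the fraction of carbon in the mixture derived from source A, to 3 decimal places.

δ_A = (0.01115630/0.01118000 − 1)×1000 = (0.997880 − 1)×1000 = -2.120 per mil
δ_B = (0.01061294/0.01118000 − 1)×1000 = (0.949279 − 1)×1000 = -50.721 per mil
f_A = (δ_mix − δ_B)/(δ_A − δ_B) = (-11.4 − (-50.721))/(-2.120 − (-50.721))
f_A = 39.321 / 48.601 = 0.8091

0.809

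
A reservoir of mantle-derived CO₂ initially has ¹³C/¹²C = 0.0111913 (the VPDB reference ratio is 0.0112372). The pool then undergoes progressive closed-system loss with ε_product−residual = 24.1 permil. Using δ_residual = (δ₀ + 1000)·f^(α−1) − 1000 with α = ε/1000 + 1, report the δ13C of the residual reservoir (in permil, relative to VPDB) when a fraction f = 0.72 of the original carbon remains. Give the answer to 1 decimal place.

-11.9 permil

δ₀ = (0.0111913/0.0112372 − 1)×1000 = (0.995915 − 1)×1000 = -4.085 permil
α − 1 = ε/1000 = 0.0241
f^(α−1) = 0.72^(0.0241) = 0.992114
δ_res = (-4.085 + 1000) × 0.992114 − 1000 = 988.062 − 1000 = -11.94 permil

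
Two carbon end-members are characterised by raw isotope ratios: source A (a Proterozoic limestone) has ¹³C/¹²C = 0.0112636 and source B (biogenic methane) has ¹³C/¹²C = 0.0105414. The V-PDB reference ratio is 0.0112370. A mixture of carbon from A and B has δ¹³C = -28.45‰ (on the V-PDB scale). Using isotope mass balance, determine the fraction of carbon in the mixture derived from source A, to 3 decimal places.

δ_A = (0.0112636/0.0112370 − 1)×1000 = (1.002367 − 1)×1000 = 2.367‰
δ_B = (0.0105414/0.0112370 − 1)×1000 = (0.938097 − 1)×1000 = -61.903‰
f_A = (δ_mix − δ_B)/(δ_A − δ_B) = (-28.45 − (-61.903))/(2.367 − (-61.903))
f_A = 33.453 / 64.270 = 0.5205

0.521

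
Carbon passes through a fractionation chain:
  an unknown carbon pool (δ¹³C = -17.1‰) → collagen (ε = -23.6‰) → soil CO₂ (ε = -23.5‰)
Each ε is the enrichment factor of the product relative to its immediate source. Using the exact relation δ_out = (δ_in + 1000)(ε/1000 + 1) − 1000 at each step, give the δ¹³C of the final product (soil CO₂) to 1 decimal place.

-62.8‰

step 1: δ = (-17.10 + 1000)·(-23.6/1000 + 1) − 1000 = -40.30‰
step 2: δ = (-40.30 + 1000)·(-23.5/1000 + 1) − 1000 = -62.85‰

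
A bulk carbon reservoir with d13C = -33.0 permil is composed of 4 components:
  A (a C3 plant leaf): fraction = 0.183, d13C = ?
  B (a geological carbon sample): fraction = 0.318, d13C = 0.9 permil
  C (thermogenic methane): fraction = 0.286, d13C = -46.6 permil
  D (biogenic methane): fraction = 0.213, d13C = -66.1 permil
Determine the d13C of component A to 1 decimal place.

-32.1 permil

Isotope mass balance: δ_bulk = Σ fᵢ·δᵢ.
-33.0 = 0.183×δ_A + 0.318×(0.9) + 0.286×(-46.6) + 0.213×(-66.1)
0.183·δ_A = -33.0 − (-27.121) = -5.879
δ_A = -5.879 / 0.183 = -32.13 permil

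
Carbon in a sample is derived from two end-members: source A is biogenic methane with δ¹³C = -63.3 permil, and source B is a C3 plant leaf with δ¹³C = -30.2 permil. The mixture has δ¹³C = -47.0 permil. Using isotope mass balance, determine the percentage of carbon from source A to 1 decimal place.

δ_mix = f_A·δ_A + (1 − f_A)·δ_B  ⇒  f_A = (δ_mix − δ_B)/(δ_A − δ_B)
f_A = (-47.0 − (-30.2)) / (-63.3 − (-30.2))
f_A = -16.8 / -33.1 = 0.5076

50.8%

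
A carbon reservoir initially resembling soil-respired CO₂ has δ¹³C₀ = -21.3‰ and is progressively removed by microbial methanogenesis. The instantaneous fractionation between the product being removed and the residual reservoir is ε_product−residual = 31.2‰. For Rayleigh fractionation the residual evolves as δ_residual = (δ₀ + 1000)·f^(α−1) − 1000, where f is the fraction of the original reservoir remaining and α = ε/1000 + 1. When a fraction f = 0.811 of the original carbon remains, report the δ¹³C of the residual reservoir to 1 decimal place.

-27.7‰

Rayleigh residual: δ_res = (δ₀ + 1000)·f^(α−1) − 1000
α = ε/1000 + 1 = 1.03120, so α − 1 = 0.03120
f^(α−1) = 0.811^(0.03120) = 0.993485
δ_res = (-21.3 + 1000) × 0.993485 − 1000 = 972.324 − 1000 = -27.68‰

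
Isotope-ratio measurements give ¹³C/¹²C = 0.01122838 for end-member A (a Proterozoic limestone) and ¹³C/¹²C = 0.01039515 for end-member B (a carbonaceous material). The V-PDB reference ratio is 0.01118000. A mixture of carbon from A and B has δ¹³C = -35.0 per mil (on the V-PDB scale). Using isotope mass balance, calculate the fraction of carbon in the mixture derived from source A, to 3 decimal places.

0.472

δ_A = (0.01122838/0.01118000 − 1)×1000 = (1.004327 − 1)×1000 = 4.327 per mil
δ_B = (0.01039515/0.01118000 − 1)×1000 = (0.929799 − 1)×1000 = -70.201 per mil
f_A = (δ_mix − δ_B)/(δ_A − δ_B) = (-35.0 − (-70.201))/(4.327 − (-70.201))
f_A = 35.201 / 74.529 = 0.4723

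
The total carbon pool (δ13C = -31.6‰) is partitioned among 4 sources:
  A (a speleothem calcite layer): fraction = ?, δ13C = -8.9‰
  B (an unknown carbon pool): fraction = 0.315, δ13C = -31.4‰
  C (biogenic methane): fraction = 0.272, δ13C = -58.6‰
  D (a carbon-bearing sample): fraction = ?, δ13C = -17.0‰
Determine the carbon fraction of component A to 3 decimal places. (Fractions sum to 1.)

Let f_A and f_D be the unknown fractions; fractions sum to 1 so f_A + f_D = 0.413.
Mass balance: Σ fᵢ·δᵢ = δ_bulk ⇒ f_A·(-8.9) + f_D·(-17.0) = -31.6 − (-25.830) = -5.770
Substitute f_D = 0.413 − f_A:
f_A·(-8.9 − -17.0) = -5.770 − 0.413×(-17.0) = 1.251
f_A = 1.251 / 8.1 = 0.1545

0.154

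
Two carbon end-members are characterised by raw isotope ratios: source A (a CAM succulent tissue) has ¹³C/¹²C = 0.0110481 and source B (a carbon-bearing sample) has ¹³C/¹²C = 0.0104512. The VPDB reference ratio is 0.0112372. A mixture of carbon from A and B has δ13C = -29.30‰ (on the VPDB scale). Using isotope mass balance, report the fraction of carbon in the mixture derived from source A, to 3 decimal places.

0.765

δ_A = (0.0110481/0.0112372 − 1)×1000 = (0.983172 − 1)×1000 = -16.828‰
δ_B = (0.0104512/0.0112372 − 1)×1000 = (0.930054 − 1)×1000 = -69.946‰
f_A = (δ_mix − δ_B)/(δ_A − δ_B) = (-29.30 − (-69.946))/(-16.828 − (-69.946))
f_A = 40.646 / 53.118 = 0.7652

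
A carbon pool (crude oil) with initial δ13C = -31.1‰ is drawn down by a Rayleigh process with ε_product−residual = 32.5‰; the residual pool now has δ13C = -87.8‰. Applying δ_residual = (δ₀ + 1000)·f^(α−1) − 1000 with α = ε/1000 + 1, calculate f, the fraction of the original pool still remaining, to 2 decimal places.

0.16

α − 1 = ε/1000 = 0.0325
(δ_res + 1000)/(δ₀ + 1000) = (-87.8 + 1000)/(-31.1 + 1000) = 912.2/968.9 = 0.941480
f = 0.941480^(1/0.0325) = exp(ln(0.941480)/0.0325) = exp(-0.06030/0.0325)
f = exp(-1.8555) = 0.1564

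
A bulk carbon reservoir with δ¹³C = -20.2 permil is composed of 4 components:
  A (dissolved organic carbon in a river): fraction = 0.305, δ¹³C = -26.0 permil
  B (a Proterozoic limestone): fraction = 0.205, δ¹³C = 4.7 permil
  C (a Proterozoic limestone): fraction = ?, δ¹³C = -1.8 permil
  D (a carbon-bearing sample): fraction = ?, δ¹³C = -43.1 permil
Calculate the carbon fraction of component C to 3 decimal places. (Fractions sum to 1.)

0.191

Let f_C and f_D be the unknown fractions; fractions sum to 1 so f_C + f_D = 0.490.
Mass balance: Σ fᵢ·δᵢ = δ_bulk ⇒ f_C·(-1.8) + f_D·(-43.1) = -20.2 − (-6.966) = -13.233
Substitute f_D = 0.490 − f_C:
f_C·(-1.8 − -43.1) = -13.233 − 0.490×(-43.1) = 7.886
f_C = 7.886 / 41.3 = 0.1909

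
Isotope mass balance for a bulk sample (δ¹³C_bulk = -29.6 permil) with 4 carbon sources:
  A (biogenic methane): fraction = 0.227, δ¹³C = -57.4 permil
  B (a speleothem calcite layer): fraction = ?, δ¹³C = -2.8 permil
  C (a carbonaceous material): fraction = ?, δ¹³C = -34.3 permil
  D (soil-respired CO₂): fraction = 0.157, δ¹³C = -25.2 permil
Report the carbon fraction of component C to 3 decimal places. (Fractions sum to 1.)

Let f_C and f_B be the unknown fractions; fractions sum to 1 so f_C + f_B = 0.616.
Mass balance: Σ fᵢ·δᵢ = δ_bulk ⇒ f_C·(-34.3) + f_B·(-2.8) = -29.6 − (-16.986) = -12.614
Substitute f_B = 0.616 − f_C:
f_C·(-34.3 − -2.8) = -12.614 − 0.616×(-2.8) = -10.889
f_C = -10.889 / -31.5 = 0.3457

0.346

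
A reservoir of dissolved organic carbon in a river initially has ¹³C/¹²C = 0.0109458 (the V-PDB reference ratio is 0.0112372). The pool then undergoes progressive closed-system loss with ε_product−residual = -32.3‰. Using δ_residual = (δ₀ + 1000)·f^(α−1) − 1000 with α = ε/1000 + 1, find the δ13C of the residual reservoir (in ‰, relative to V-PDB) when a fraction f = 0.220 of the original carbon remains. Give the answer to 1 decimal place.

δ₀ = (0.0109458/0.0112372 − 1)×1000 = (0.974068 − 1)×1000 = -25.932‰
α − 1 = ε/1000 = -0.0323
f^(α−1) = 0.220^(-0.0323) = 1.050122
δ_res = (-25.932 + 1000) × 1.050122 − 1000 = 1022.891 − 1000 = 22.89‰

22.9‰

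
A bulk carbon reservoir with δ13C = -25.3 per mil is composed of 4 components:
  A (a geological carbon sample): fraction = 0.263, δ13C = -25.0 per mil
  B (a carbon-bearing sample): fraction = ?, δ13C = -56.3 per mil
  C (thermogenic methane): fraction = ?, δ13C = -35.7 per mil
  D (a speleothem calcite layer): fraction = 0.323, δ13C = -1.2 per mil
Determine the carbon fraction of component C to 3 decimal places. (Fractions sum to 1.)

Let f_C and f_B be the unknown fractions; fractions sum to 1 so f_C + f_B = 0.414.
Mass balance: Σ fᵢ·δᵢ = δ_bulk ⇒ f_C·(-35.7) + f_B·(-56.3) = -25.3 − (-6.963) = -18.337
Substitute f_B = 0.414 − f_C:
f_C·(-35.7 − -56.3) = -18.337 − 0.414×(-56.3) = 4.971
f_C = 4.971 / 20.6 = 0.2413

0.241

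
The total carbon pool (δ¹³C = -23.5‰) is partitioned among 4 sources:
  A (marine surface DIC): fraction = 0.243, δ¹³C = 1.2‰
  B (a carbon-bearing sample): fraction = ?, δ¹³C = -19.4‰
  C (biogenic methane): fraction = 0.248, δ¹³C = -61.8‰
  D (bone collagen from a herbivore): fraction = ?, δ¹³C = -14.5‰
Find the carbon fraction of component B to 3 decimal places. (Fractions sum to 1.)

Let f_B and f_D be the unknown fractions; fractions sum to 1 so f_B + f_D = 0.509.
Mass balance: Σ fᵢ·δᵢ = δ_bulk ⇒ f_B·(-19.4) + f_D·(-14.5) = -23.5 − (-15.035) = -8.465
Substitute f_D = 0.509 − f_B:
f_B·(-19.4 − -14.5) = -8.465 − 0.509×(-14.5) = -1.085
f_B = -1.085 / -4.9 = 0.2214

0.221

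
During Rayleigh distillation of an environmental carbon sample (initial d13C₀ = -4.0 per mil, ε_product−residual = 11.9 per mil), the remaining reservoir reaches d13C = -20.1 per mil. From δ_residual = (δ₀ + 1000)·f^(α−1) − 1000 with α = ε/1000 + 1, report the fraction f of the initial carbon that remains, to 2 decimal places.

α − 1 = ε/1000 = 0.0119
(δ_res + 1000)/(δ₀ + 1000) = (-20.1 + 1000)/(-4.0 + 1000) = 979.9/996.0 = 0.983835
f = 0.983835^(1/0.0119) = exp(ln(0.983835)/0.0119) = exp(-0.01630/0.0119)
f = exp(-1.3695) = 0.2542

0.25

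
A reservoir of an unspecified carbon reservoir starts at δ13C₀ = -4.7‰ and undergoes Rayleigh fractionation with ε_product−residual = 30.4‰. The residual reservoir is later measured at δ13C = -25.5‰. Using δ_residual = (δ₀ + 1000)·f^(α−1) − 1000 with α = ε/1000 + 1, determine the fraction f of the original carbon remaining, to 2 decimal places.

α − 1 = ε/1000 = 0.0304
(δ_res + 1000)/(δ₀ + 1000) = (-25.5 + 1000)/(-4.7 + 1000) = 974.5/995.3 = 0.979102
f = 0.979102^(1/0.0304) = exp(ln(0.979102)/0.0304) = exp(-0.02112/0.0304)
f = exp(-0.6947) = 0.4992

0.50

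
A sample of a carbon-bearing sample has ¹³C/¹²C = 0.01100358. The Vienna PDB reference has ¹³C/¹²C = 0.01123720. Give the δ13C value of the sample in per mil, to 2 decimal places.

δ13C = (R_sample / R_standard − 1) × 1000
R_sample / R_standard = 0.01100358 / 0.01123720 = 0.979210
δ13C = (0.979210 − 1) × 1000 = -20.790 per mil

-20.79 per mil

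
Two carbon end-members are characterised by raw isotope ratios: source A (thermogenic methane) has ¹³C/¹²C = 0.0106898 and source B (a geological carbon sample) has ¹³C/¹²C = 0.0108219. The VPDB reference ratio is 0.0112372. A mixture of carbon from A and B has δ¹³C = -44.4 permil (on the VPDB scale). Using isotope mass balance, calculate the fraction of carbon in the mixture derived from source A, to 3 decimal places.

0.633

δ_A = (0.0106898/0.0112372 − 1)×1000 = (0.951287 − 1)×1000 = -48.713 permil
δ_B = (0.0108219/0.0112372 − 1)×1000 = (0.963042 − 1)×1000 = -36.958 permil
f_A = (δ_mix − δ_B)/(δ_A − δ_B) = (-44.4 − (-36.958))/(-48.713 − (-36.958))
f_A = -7.442 / -11.756 = 0.6331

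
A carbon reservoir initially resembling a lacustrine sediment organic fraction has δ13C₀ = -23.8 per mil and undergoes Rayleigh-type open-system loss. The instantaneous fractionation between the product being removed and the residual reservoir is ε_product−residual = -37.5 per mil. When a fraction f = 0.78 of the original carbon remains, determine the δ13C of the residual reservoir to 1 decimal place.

Rayleigh residual: δ_res = (δ₀ + 1000)·f^(α−1) − 1000
α = ε/1000 + 1 = 0.96250, so α − 1 = -0.03750
f^(α−1) = 0.78^(-0.03750) = 1.009361
δ_res = (-23.8 + 1000) × 1.009361 − 1000 = 985.338 − 1000 = -14.66 per mil

-14.7 per mil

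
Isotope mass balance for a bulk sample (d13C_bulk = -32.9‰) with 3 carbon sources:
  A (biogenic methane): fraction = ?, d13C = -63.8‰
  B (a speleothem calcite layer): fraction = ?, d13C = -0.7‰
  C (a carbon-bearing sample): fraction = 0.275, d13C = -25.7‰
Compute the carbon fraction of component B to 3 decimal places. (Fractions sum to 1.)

0.324

Let f_B and f_A be the unknown fractions; fractions sum to 1 so f_B + f_A = 0.725.
Mass balance: Σ fᵢ·δᵢ = δ_bulk ⇒ f_B·(-0.7) + f_A·(-63.8) = -32.9 − (-7.068) = -25.832
Substitute f_A = 0.725 − f_B:
f_B·(-0.7 − -63.8) = -25.832 − 0.725×(-63.8) = 20.422
f_B = 20.422 / 63.1 = 0.3237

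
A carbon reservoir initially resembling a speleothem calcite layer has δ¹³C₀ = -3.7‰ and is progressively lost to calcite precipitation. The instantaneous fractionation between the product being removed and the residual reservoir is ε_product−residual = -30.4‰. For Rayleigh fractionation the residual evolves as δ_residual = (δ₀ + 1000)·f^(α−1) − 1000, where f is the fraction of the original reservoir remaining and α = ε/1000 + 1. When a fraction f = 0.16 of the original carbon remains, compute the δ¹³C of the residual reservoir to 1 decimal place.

Rayleigh residual: δ_res = (δ₀ + 1000)·f^(α−1) − 1000
α = ε/1000 + 1 = 0.96960, so α − 1 = -0.03040
f^(α−1) = 0.16^(-0.03040) = 1.057292
δ_res = (-3.7 + 1000) × 1.057292 − 1000 = 1053.380 − 1000 = 53.38‰

53.4‰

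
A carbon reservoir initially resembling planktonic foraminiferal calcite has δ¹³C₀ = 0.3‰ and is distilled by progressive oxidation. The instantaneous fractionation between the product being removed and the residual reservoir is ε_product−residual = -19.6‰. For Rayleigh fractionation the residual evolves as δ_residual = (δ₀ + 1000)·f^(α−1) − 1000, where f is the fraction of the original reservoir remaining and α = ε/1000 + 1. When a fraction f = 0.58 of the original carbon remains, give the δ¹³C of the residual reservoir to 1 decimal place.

Rayleigh residual: δ_res = (δ₀ + 1000)·f^(α−1) − 1000
α = ε/1000 + 1 = 0.98040, so α − 1 = -0.01960
f^(α−1) = 0.58^(-0.01960) = 1.010734
δ_res = (0.3 + 1000) × 1.010734 − 1000 = 1011.037 − 1000 = 11.04‰

11.0‰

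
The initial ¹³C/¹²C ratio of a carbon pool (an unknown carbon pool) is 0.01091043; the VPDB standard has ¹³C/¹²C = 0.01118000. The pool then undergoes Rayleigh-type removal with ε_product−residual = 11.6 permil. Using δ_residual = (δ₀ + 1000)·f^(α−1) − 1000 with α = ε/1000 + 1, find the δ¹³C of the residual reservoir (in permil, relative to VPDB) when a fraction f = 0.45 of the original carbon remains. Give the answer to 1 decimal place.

δ₀ = (0.01091043/0.01118000 − 1)×1000 = (0.975888 − 1)×1000 = -24.112 permil
α − 1 = ε/1000 = 0.0116
f^(α−1) = 0.45^(0.0116) = 0.990780
δ_res = (-24.112 + 1000) × 0.990780 − 1000 = 966.891 − 1000 = -33.11 permil

-33.1 permil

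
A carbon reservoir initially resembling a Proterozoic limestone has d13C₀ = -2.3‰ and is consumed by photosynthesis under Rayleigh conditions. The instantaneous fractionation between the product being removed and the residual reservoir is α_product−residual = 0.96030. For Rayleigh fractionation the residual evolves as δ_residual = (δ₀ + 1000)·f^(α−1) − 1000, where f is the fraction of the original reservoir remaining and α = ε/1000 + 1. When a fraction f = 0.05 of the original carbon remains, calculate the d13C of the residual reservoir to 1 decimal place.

123.7‰

Rayleigh residual: δ_res = (δ₀ + 1000)·f^(α−1) − 1000
α − 1 = -0.03970
f^(α−1) = 0.05^(-0.03970) = 1.126292
δ_res = (-2.3 + 1000) × 1.126292 − 1000 = 1123.701 − 1000 = 123.70‰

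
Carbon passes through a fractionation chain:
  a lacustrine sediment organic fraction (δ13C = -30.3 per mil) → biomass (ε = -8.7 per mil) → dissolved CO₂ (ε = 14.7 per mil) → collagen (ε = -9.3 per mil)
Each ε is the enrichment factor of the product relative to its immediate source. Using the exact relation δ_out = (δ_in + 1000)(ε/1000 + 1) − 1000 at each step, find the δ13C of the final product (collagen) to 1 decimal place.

step 1: δ = (-30.30 + 1000)·(-8.7/1000 + 1) − 1000 = -38.74 per mil
step 2: δ = (-38.74 + 1000)·(14.7/1000 + 1) − 1000 = -24.61 per mil
step 3: δ = (-24.61 + 1000)·(-9.3/1000 + 1) − 1000 = -33.68 per mil

-33.7 per mil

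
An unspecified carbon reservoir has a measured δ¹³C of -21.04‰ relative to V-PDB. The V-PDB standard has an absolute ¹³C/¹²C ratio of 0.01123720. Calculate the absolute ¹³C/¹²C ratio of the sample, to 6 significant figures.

0.0110008

R_sample = R_standard × (δ¹³C/1000 + 1)
R_sample = 0.01123720 × (-21.04/1000 + 1) = 0.01123720 × 0.978960
R_sample = 0.0110008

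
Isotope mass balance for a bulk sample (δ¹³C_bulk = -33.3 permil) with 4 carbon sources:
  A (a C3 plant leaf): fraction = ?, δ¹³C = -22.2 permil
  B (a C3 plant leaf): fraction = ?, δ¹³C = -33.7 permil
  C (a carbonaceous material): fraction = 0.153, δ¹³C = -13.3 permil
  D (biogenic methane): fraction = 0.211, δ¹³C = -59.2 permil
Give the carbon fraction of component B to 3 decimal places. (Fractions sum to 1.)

0.405

Let f_B and f_A be the unknown fractions; fractions sum to 1 so f_B + f_A = 0.636.
Mass balance: Σ fᵢ·δᵢ = δ_bulk ⇒ f_B·(-33.7) + f_A·(-22.2) = -33.3 − (-14.526) = -18.774
Substitute f_A = 0.636 − f_B:
f_B·(-33.7 − -22.2) = -18.774 − 0.636×(-22.2) = -4.655
f_B = -4.655 / -11.5 = 0.4048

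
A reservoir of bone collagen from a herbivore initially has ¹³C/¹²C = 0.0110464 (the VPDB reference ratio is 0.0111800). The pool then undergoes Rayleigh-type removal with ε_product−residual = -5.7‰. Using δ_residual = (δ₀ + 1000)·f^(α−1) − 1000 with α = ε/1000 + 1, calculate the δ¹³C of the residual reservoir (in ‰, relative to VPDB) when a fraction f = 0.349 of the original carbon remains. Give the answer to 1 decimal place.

-6.0‰

δ₀ = (0.0110464/0.0111800 − 1)×1000 = (0.988050 − 1)×1000 = -11.950‰
α − 1 = ε/1000 = -0.0057
f^(α−1) = 0.349^(-0.0057) = 1.006018
δ_res = (-11.950 + 1000) × 1.006018 − 1000 = 993.997 − 1000 = -6.00‰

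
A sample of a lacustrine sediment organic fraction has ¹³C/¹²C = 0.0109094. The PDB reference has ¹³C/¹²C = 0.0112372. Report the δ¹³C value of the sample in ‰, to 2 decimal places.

-29.17‰

δ¹³C = (R_sample / R_standard − 1) × 1000
R_sample / R_standard = 0.0109094 / 0.0112372 = 0.970829
δ¹³C = (0.970829 − 1) × 1000 = -29.171‰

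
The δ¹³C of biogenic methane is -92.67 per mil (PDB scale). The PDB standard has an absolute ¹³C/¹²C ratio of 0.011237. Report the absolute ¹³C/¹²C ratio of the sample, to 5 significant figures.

R_sample = R_standard × (δ¹³C/1000 + 1)
R_sample = 0.011237 × (-92.67/1000 + 1) = 0.011237 × 0.907330
R_sample = 0.0101957

0.010196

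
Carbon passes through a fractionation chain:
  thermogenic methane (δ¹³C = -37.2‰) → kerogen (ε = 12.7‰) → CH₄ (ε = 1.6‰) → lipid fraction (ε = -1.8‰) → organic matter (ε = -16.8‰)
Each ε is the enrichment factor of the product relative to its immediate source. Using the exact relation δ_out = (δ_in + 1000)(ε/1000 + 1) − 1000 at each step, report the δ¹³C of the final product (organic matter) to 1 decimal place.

-41.5‰

step 1: δ = (-37.20 + 1000)·(12.7/1000 + 1) − 1000 = -24.97‰
step 2: δ = (-24.97 + 1000)·(1.6/1000 + 1) − 1000 = -23.41‰
step 3: δ = (-23.41 + 1000)·(-1.8/1000 + 1) − 1000 = -25.17‰
step 4: δ = (-25.17 + 1000)·(-16.8/1000 + 1) − 1000 = -41.55‰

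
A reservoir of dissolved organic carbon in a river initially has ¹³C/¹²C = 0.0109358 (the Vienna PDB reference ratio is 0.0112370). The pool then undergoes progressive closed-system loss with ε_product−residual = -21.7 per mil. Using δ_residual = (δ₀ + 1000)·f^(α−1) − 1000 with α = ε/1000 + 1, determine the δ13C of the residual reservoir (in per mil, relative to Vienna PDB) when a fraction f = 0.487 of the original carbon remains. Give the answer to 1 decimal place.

-11.5 per mil

δ₀ = (0.0109358/0.0112370 − 1)×1000 = (0.973196 − 1)×1000 = -26.804 per mil
α − 1 = ε/1000 = -0.0217
f^(α−1) = 0.487^(-0.0217) = 1.015735
δ_res = (-26.804 + 1000) × 1.015735 − 1000 = 988.509 − 1000 = -11.49 per mil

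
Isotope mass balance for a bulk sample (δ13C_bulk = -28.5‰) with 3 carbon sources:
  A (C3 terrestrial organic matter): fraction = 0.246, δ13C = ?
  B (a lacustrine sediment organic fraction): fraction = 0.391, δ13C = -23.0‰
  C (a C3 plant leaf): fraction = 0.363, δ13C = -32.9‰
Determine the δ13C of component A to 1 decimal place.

Isotope mass balance: δ_bulk = Σ fᵢ·δᵢ.
-28.5 = 0.246×δ_A + 0.391×(-23.0) + 0.363×(-32.9)
0.246·δ_A = -28.5 − (-20.936) = -7.564
δ_A = -7.564 / 0.246 = -30.75‰

-30.7‰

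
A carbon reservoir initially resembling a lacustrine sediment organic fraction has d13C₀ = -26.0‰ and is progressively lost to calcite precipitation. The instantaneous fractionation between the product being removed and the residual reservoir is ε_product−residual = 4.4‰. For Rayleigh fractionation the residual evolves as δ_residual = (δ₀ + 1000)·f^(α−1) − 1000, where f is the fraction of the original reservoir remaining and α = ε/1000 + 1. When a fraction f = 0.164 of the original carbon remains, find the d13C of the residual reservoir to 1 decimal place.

-33.7‰

Rayleigh residual: δ_res = (δ₀ + 1000)·f^(α−1) − 1000
α = ε/1000 + 1 = 1.00440, so α − 1 = 0.00440
f^(α−1) = 0.164^(0.00440) = 0.992077
δ_res = (-26.0 + 1000) × 0.992077 − 1000 = 966.283 − 1000 = -33.72‰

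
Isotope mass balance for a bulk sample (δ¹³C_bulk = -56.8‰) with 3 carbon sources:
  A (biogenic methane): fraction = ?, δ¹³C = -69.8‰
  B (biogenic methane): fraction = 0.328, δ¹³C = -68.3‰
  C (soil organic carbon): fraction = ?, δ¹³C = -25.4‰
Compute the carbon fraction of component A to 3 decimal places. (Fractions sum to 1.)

Let f_A and f_C be the unknown fractions; fractions sum to 1 so f_A + f_C = 0.672.
Mass balance: Σ fᵢ·δᵢ = δ_bulk ⇒ f_A·(-69.8) + f_C·(-25.4) = -56.8 − (-22.402) = -34.398
Substitute f_C = 0.672 − f_A:
f_A·(-69.8 − -25.4) = -34.398 − 0.672×(-25.4) = -17.329
f_A = -17.329 / -44.4 = 0.3903

0.390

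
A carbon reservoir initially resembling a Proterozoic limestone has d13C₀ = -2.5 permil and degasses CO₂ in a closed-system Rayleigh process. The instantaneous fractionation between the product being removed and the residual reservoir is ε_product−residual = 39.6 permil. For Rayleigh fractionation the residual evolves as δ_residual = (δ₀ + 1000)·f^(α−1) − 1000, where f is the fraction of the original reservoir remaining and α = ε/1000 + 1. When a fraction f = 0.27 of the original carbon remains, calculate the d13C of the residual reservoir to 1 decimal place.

Rayleigh residual: δ_res = (δ₀ + 1000)·f^(α−1) − 1000
α = ε/1000 + 1 = 1.03960, so α − 1 = 0.03960
f^(α−1) = 0.27^(0.03960) = 0.949472
δ_res = (-2.5 + 1000) × 0.949472 − 1000 = 947.098 − 1000 = -52.90 permil

-52.9 permil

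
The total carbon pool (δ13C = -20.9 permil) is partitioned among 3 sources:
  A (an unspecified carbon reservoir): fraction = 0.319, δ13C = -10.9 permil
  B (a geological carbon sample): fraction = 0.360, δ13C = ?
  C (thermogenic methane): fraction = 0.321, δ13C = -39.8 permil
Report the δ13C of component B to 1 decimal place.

Isotope mass balance: δ_bulk = Σ fᵢ·δᵢ.
-20.9 = 0.319×(-10.9) + 0.360×δ_B + 0.321×(-39.8)
0.360·δ_B = -20.9 − (-16.253) = -4.647
δ_B = -4.647 / 0.360 = -12.91 permil

-12.9 permil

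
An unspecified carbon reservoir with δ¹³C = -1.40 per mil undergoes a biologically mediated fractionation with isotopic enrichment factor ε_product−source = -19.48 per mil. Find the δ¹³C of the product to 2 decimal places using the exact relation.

Exactly, δ_product = (δ_source + 1000)·(ε/1000 + 1) − 1000.
δ_product = (-1.40 + 1000) × (-19.48/1000 + 1) − 1000
δ_product = -20.853 per mil

-20.85 per mil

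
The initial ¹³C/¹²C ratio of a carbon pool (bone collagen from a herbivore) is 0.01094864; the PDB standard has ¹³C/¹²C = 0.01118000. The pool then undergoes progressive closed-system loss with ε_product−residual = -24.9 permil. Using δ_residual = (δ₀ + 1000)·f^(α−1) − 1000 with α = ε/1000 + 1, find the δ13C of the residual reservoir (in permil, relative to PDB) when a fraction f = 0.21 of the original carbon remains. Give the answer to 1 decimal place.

18.1 permil

δ₀ = (0.01094864/0.01118000 − 1)×1000 = (0.979306 − 1)×1000 = -20.694 permil
α − 1 = ε/1000 = -0.0249
f^(α−1) = 0.21^(-0.0249) = 1.039625
δ_res = (-20.694 + 1000) × 1.039625 − 1000 = 1018.111 − 1000 = 18.11 permil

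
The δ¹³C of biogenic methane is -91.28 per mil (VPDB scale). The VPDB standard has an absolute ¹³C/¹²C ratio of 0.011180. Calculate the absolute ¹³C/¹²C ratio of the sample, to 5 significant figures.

0.010159

R_sample = R_standard × (δ¹³C/1000 + 1)
R_sample = 0.011180 × (-91.28/1000 + 1) = 0.011180 × 0.908720
R_sample = 0.0101595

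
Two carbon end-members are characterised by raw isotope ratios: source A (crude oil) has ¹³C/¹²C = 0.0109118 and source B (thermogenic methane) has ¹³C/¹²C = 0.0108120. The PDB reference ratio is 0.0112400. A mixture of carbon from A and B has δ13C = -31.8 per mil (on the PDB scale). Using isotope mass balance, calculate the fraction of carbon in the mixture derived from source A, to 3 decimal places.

0.707

δ_A = (0.0109118/0.0112400 − 1)×1000 = (0.970801 − 1)×1000 = -29.199 per mil
δ_B = (0.0108120/0.0112400 − 1)×1000 = (0.961922 − 1)×1000 = -38.078 per mil
f_A = (δ_mix − δ_B)/(δ_A − δ_B) = (-31.8 − (-38.078))/(-29.199 − (-38.078))
f_A = 6.278 / 8.879 = 0.7071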